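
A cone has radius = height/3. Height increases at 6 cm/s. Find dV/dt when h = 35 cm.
2450π/3 cm³/s

V = (1/3)π(h/3)²h = πh³/27
dV/dt = πh²/9 · 6
At h = 35: dV/dt = 2450π/3 cm³/s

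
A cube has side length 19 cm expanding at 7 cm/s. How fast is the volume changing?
7581 cm³/s

V = s³
dV/dt = 3s² · ds/dt = 3·19²·7 = 7581 cm³/s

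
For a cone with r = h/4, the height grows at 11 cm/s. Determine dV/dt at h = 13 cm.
1859π/16 cm³/s

V = (1/3)π(h/4)²h = πh³/48
dV/dt = πh²/16 · 11
At h = 13: dV/dt = 1859π/16 cm³/s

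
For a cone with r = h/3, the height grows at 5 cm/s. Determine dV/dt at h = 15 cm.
125π cm³/s

V = (1/3)π(h/3)²h = πh³/27
dV/dt = πh²/9 · 5
At h = 15: dV/dt = 125π cm³/s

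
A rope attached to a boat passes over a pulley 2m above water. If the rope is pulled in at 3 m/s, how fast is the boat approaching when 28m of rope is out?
14√195/65 ≈ 3.008 m/s

rope² = x² + 2²
x = √(28² - 2²) = 2√195
dx/dt = (rope/x) · d(rope)/dt = (28/(2√195)) · (-3) = -14√195/65 m/s
The boat approaches at 14√195/65 ≈ 3.008 m/s.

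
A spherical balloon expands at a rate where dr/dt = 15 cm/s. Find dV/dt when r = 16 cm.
15360π cm³/s

V = (4/3)πr³
dV/dt = dV/dr · dr/dt = 4πr² · 15
At r = 16: dV/dt = 15360π cm³/s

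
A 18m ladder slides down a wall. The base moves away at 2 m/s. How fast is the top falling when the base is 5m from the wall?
10√299/299 ≈ 0.5783 m/s

x² + y² = 18²
2x·dx/dt + 2y·dy/dt = 0
dy/dt = -x/y · dx/dt = -5/√299 · 2 = -10√299/299 m/s
The top is descending at 10√299/299 ≈ 0.5783 m/s.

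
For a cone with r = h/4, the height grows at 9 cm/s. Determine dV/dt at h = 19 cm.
3249π/16 cm³/s

V = (1/3)π(h/4)²h = πh³/48
dV/dt = πh²/16 · 9
At h = 19: dV/dt = 3249π/16 cm³/s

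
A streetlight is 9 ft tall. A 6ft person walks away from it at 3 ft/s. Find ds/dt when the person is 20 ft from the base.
6 ft/s

By similar triangles: 9/(x+s) = 6/s
Solving: s = 6x/3
ds/dt = 6/3 · dx/dt = 2 · 3 = 6 ft/s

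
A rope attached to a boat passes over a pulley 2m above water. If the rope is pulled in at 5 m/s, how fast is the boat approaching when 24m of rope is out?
60√143/143 ≈ 5.017 m/s

rope² = x² + 2²
x = √(24² - 2²) = 2√143
dx/dt = (rope/x) · d(rope)/dt = (24/(2√143)) · (-5) = -60√143/143 m/s
The boat approaches at 60√143/143 ≈ 5.017 m/s.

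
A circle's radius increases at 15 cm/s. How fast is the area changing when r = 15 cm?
450π cm²/s

A = πr²
dA/dt = 2πr · dr/dt = 2π(15)(15) = 450π cm²/s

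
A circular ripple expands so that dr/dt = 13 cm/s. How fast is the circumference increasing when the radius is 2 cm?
26π cm/s

C = 2πr
dC/dt = 2π · dr/dt = 2π · 13 = 26π cm/s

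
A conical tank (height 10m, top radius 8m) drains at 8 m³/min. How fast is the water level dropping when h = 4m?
25/(32π) ≈ 0.2487 m/min

r/h = 8/10, so r = (4/5)h
V = (1/3)πr²h = (1/3)π((4/5)h)²h = (16/75)πh³
dV/dh = (16/25)πh²
dh/dt = (dV/dt)/(dV/dh) = -8/((16/25)π·4²) = -25/(32π) m/min
The level is dropping at 25/(32π) ≈ 0.2487 m/min.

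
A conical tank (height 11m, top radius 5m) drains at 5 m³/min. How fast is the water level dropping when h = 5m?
121/(125π) ≈ 0.3081 m/min

r/h = 5/11, so r = (5/11)h
V = (1/3)πr²h = (1/3)π((5/11)h)²h = (25/363)πh³
dV/dh = (25/121)πh²
dh/dt = (dV/dt)/(dV/dh) = -5/((25/121)π·5²) = -121/(125π) m/min
The level is dropping at 121/(125π) ≈ 0.3081 m/min.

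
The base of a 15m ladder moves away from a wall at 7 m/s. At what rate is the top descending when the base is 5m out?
7√2/4 ≈ 2.475 m/s

x² + y² = 15²
2x·dx/dt + 2y·dy/dt = 0
dy/dt = -x/y · dx/dt = -5/(10√2) · 7 = -7√2/4 m/s
The top is descending at 7√2/4 ≈ 2.475 m/s.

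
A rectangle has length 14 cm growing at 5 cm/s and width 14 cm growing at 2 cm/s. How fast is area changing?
98 cm²/s

A = lw
dA/dt = w·dl/dt + l·dw/dt = 14·5 + 14·2 = 98 cm²/s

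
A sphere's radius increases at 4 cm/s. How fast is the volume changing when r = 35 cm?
19600π cm³/s

V = (4/3)πr³
dV/dt = dV/dr · dr/dt = 4πr² · 4
At r = 35: dV/dt = 19600π cm³/s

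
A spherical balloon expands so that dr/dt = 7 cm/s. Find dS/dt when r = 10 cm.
560π cm²/s

S = 4πr²
dS/dt = dS/dr · dr/dt = 8πr · 7
At r = 10: dS/dt = 560π cm²/s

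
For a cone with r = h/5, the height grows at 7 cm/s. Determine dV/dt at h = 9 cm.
567π/25 cm³/s

V = (1/3)π(h/5)²h = πh³/75
dV/dt = πh²/25 · 7
At h = 9: dV/dt = 567π/25 cm³/s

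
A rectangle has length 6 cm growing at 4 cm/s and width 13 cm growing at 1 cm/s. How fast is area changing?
58 cm²/s

A = lw
dA/dt = w·dl/dt + l·dw/dt = 13·4 + 6·1 = 58 cm²/s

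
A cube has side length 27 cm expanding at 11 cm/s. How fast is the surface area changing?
3564 cm²/s

A = 6s²
dA/dt = 12s · ds/dt = 12·27·11 = 3564 cm²/s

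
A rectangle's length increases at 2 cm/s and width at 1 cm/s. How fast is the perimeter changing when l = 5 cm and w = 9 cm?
6 cm/s

P = 2(l + w)
dP/dt = 2(dl/dt + dw/dt) = 2(2 + 1) = 6 cm/s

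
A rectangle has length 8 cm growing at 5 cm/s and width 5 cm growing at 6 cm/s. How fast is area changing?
73 cm²/s

A = lw
dA/dt = w·dl/dt + l·dw/dt = 5·5 + 8·6 = 73 cm²/s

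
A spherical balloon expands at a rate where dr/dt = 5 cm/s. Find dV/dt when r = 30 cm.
18000π cm³/s

V = (4/3)πr³
dV/dt = dV/dr · dr/dt = 4πr² · 5
At r = 30: dV/dt = 18000π cm³/s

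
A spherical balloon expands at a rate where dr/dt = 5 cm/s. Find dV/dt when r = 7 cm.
980π cm³/s

V = (4/3)πr³
dV/dt = dV/dr · dr/dt = 4πr² · 5
At r = 7: dV/dt = 980π cm³/s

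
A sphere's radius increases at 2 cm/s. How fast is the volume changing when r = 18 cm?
2592π cm³/s

V = (4/3)πr³
dV/dt = dV/dr · dr/dt = 4πr² · 2
At r = 18: dV/dt = 2592π cm³/s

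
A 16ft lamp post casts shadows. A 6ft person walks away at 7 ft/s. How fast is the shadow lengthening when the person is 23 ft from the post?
21/5 ft/s

By similar triangles: 16/(x+s) = 6/s
Solving: s = 6x/10
ds/dt = 6/10 · dx/dt = 3/5 · 7 = 21/5 ft/s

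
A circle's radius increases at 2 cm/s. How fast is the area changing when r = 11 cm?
44π cm²/s

A = πr²
dA/dt = 2πr · dr/dt = 2π(11)(2) = 44π cm²/s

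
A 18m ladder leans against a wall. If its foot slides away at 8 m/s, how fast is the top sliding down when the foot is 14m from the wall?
7√2 ≈ 9.899 m/s

x² + y² = 18²
2x·dx/dt + 2y·dy/dt = 0
dy/dt = -x/y · dx/dt = -14/(8√2) · 8 = -7√2 m/s
The top is descending at 7√2 ≈ 9.899 m/s.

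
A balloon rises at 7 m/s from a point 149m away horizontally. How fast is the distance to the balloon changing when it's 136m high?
952√40697/40697 ≈ 4.719 m/s

z² = 149² + y²
z = √(149² + 136²) = √40697
dz/dt = y/z · dy/dt = 136/√40697 · 7 = 952√40697/40697 ≈ 4.719 m/s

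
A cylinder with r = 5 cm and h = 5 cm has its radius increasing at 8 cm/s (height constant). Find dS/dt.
240π cm²/s

S = 2πrh + 2πr² (lateral + bases)
dS/dt = (2πh + 4πr)·dr/dt = (2π·5 + 4π·5)·8
= 240π cm²/s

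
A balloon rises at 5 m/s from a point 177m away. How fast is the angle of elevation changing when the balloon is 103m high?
0.021103 rad/s

tan(θ) = y/177
sec²(θ) · dθ/dt = (1/177) · dy/dt
dθ/dt = cos²(θ)/177 · 5 = 177/(177² + 103²) · 5
dθ/dt = 0.021103 rad/s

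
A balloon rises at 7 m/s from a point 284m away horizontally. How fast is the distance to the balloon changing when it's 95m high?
665√89681/89681 ≈ 2.221 m/s

z² = 284² + y²
z = √(284² + 95²) = √89681
dz/dt = y/z · dy/dt = 95/√89681 · 7 = 665√89681/89681 ≈ 2.221 m/s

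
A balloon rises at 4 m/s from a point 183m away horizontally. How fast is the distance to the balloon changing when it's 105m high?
70√4946/2473 ≈ 1.991 m/s

z² = 183² + y²
z = √(183² + 105²) = 3√4946
dz/dt = y/z · dy/dt = 105/(3√4946) · 4 = 70√4946/2473 ≈ 1.991 m/s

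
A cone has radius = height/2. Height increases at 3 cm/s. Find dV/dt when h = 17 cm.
867π/4 cm³/s

V = (1/3)π(h/2)²h = πh³/12
dV/dt = πh²/4 · 3
At h = 17: dV/dt = 867π/4 cm³/s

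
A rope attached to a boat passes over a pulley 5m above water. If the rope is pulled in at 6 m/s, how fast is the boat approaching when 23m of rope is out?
23√14/14 ≈ 6.147 m/s

rope² = x² + 5²
x = √(23² - 5²) = 6√14
dx/dt = (rope/x) · d(rope)/dt = (23/(6√14)) · (-6) = -23√14/14 m/s
The boat approaches at 23√14/14 ≈ 6.147 m/s.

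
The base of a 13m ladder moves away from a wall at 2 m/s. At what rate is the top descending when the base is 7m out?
7√30/30 ≈ 1.278 m/s

x² + y² = 13²
2x·dx/dt + 2y·dy/dt = 0
dy/dt = -x/y · dx/dt = -7/(2√30) · 2 = -7√30/30 m/s
The top is descending at 7√30/30 ≈ 1.278 m/s.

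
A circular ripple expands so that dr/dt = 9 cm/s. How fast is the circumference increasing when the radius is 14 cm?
18π cm/s

C = 2πr
dC/dt = 2π · dr/dt = 2π · 9 = 18π cm/s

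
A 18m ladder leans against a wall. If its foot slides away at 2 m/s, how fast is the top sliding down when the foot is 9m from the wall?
2√3/3 ≈ 1.155 m/s

x² + y² = 18²
2x·dx/dt + 2y·dy/dt = 0
dy/dt = -x/y · dx/dt = -9/(9√3) · 2 = -2√3/3 m/s
The top is descending at 2√3/3 ≈ 1.155 m/s.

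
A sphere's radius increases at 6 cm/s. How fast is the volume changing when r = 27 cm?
17496π cm³/s

V = (4/3)πr³
dV/dt = dV/dr · dr/dt = 4πr² · 6
At r = 27: dV/dt = 17496π cm³/s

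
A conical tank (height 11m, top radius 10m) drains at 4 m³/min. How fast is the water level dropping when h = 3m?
121/(225π) ≈ 0.1712 m/min

r/h = 10/11, so r = (10/11)h
V = (1/3)πr²h = (1/3)π((10/11)h)²h = (100/363)πh³
dV/dh = (100/121)πh²
dh/dt = (dV/dt)/(dV/dh) = -4/((100/121)π·3²) = -121/(225π) m/min
The level is dropping at 121/(225π) ≈ 0.1712 m/min.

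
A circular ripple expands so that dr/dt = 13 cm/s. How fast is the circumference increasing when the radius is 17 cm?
26π cm/s

C = 2πr
dC/dt = 2π · dr/dt = 2π · 13 = 26π cm/s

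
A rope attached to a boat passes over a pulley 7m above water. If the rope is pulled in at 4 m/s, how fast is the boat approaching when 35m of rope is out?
5√6/3 ≈ 4.082 m/s

rope² = x² + 7²
x = √(35² - 7²) = 14√6
dx/dt = (rope/x) · d(rope)/dt = (35/(14√6)) · (-4) = -5√6/3 m/s
The boat approaches at 5√6/3 ≈ 4.082 m/s.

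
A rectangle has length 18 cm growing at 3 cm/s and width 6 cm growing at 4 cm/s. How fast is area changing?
90 cm²/s

A = lw
dA/dt = w·dl/dt + l·dw/dt = 6·3 + 18·4 = 90 cm²/s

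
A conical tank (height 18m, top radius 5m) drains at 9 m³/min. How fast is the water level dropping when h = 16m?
729/(1600π) ≈ 0.145 m/min

r/h = 5/18, so r = (5/18)h
V = (1/3)πr²h = (1/3)π((5/18)h)²h = (25/972)πh³
dV/dh = (25/324)πh²
dh/dt = (dV/dt)/(dV/dh) = -9/((25/324)π·16²) = -729/(1600π) m/min
The level is dropping at 729/(1600π) ≈ 0.145 m/min.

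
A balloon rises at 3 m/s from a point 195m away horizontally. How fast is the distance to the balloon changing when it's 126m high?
126√5989/5989 ≈ 1.628 m/s

z² = 195² + y²
z = √(195² + 126²) = 3√5989
dz/dt = y/z · dy/dt = 126/(3√5989) · 3 = 126√5989/5989 ≈ 1.628 m/s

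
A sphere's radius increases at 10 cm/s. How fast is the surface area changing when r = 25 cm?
2000π cm²/s

S = 4πr²
dS/dt = dS/dr · dr/dt = 8πr · 10
At r = 25: dS/dt = 2000π cm²/s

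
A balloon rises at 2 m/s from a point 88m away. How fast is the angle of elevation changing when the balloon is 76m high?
0.013018 rad/s

tan(θ) = y/88
sec²(θ) · dθ/dt = (1/88) · dy/dt
dθ/dt = cos²(θ)/88 · 2 = 88/(88² + 76²) · 2
dθ/dt = 0.013018 rad/s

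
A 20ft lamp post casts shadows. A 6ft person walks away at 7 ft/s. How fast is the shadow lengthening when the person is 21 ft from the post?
3 ft/s

By similar triangles: 20/(x+s) = 6/s
Solving: s = 6x/14
ds/dt = 6/14 · dx/dt = 3/7 · 7 = 3 ft/s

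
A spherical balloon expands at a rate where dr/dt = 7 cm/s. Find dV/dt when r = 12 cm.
4032π cm³/s

V = (4/3)πr³
dV/dt = dV/dr · dr/dt = 4πr² · 7
At r = 12: dV/dt = 4032π cm³/s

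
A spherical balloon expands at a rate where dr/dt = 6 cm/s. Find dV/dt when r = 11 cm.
2904π cm³/s

V = (4/3)πr³
dV/dt = dV/dr · dr/dt = 4πr² · 6
At r = 11: dV/dt = 2904π cm³/s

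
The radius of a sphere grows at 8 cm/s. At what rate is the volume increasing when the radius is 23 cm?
16928π cm³/s

V = (4/3)πr³
dV/dt = dV/dr · dr/dt = 4πr² · 8
At r = 23: dV/dt = 16928π cm³/s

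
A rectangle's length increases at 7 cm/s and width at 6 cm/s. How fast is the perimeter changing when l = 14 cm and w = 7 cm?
26 cm/s

P = 2(l + w)
dP/dt = 2(dl/dt + dw/dt) = 2(7 + 6) = 26 cm/s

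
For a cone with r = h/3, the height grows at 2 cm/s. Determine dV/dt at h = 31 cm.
1922π/9 cm³/s

V = (1/3)π(h/3)²h = πh³/27
dV/dt = πh²/9 · 2
At h = 31: dV/dt = 1922π/9 cm³/s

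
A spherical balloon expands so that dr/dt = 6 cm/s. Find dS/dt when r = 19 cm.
912π cm²/s

S = 4πr²
dS/dt = dS/dr · dr/dt = 8πr · 6
At r = 19: dS/dt = 912π cm²/s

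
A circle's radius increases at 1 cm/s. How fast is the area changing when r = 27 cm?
54π cm²/s

A = πr²
dA/dt = 2πr · dr/dt = 2π(27)(1) = 54π cm²/s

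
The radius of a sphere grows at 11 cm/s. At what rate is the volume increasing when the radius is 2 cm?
176π cm³/s

V = (4/3)πr³
dV/dt = dV/dr · dr/dt = 4πr² · 11
At r = 2: dV/dt = 176π cm³/s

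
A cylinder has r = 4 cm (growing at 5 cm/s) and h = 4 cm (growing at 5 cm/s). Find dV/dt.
240π cm³/s

V = πr²h
dV/dt = 2πrh·dr/dt + πr²·dh/dt
= 2π(4)(4)(5) + π(4)²(5)
= 240π cm³/s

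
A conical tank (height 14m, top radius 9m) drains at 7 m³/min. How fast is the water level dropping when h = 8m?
343/(1296π) ≈ 0.08424 m/min

r/h = 9/14, so r = (9/14)h
V = (1/3)πr²h = (1/3)π((9/14)h)²h = (27/196)πh³
dV/dh = (81/196)πh²
dh/dt = (dV/dt)/(dV/dh) = -7/((81/196)π·8²) = -343/(1296π) m/min
The level is dropping at 343/(1296π) ≈ 0.08424 m/min.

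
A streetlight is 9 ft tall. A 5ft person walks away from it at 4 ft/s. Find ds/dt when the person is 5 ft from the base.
5 ft/s

By similar triangles: 9/(x+s) = 5/s
Solving: s = 5x/4
ds/dt = 5/4 · dx/dt = 5/4 · 4 = 5 ft/s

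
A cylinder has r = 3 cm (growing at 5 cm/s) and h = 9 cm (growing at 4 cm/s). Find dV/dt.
306π cm³/s

V = πr²h
dV/dt = 2πrh·dr/dt + πr²·dh/dt
= 2π(3)(9)(5) + π(3)²(4)
= 306π cm³/s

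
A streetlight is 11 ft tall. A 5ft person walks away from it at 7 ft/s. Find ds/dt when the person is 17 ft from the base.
35/6 ft/s

By similar triangles: 11/(x+s) = 5/s
Solving: s = 5x/6
ds/dt = 5/6 · dx/dt = 5/6 · 7 = 35/6 ft/s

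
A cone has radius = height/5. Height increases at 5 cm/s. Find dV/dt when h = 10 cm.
20π cm³/s

V = (1/3)π(h/5)²h = πh³/75
dV/dt = πh²/25 · 5
At h = 10: dV/dt = 20π cm³/s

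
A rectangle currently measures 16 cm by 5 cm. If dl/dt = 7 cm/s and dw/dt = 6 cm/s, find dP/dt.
26 cm/s

P = 2(l + w)
dP/dt = 2(dl/dt + dw/dt) = 2(7 + 6) = 26 cm/s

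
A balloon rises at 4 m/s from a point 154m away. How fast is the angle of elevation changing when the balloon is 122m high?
0.015959 rad/s

tan(θ) = y/154
sec²(θ) · dθ/dt = (1/154) · dy/dt
dθ/dt = cos²(θ)/154 · 4 = 154/(154² + 122²) · 4
dθ/dt = 0.015959 rad/s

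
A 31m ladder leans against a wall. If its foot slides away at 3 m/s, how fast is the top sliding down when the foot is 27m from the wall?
81√58/116 ≈ 5.318 m/s

x² + y² = 31²
2x·dx/dt + 2y·dy/dt = 0
dy/dt = -x/y · dx/dt = -27/(2√58) · 3 = -81√58/116 m/s
The top is descending at 81√58/116 ≈ 5.318 m/s.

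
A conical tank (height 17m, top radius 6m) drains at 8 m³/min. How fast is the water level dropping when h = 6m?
289/(162π) ≈ 0.5678 m/min

r/h = 6/17, so r = (6/17)h
V = (1/3)πr²h = (1/3)π((6/17)h)²h = (12/289)πh³
dV/dh = (36/289)πh²
dh/dt = (dV/dt)/(dV/dh) = -8/((36/289)π·6²) = -289/(162π) m/min
The level is dropping at 289/(162π) ≈ 0.5678 m/min.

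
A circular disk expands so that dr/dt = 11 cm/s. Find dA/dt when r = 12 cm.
264π cm²/s

A = πr²
dA/dt = 2πr · dr/dt = 2π(12)(11) = 264π cm²/s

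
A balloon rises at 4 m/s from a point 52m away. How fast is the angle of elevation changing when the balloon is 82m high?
0.022062 rad/s

tan(θ) = y/52
sec²(θ) · dθ/dt = (1/52) · dy/dt
dθ/dt = cos²(θ)/52 · 4 = 52/(52² + 82²) · 4
dθ/dt = 0.022062 rad/s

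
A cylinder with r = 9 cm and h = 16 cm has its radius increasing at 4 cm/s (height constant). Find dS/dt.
272π cm²/s

S = 2πrh + 2πr² (lateral + bases)
dS/dt = (2πh + 4πr)·dr/dt = (2π·16 + 4π·9)·4
= 272π cm²/s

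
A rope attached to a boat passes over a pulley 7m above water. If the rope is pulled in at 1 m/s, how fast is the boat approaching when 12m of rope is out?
12√95/95 ≈ 1.231 m/s

rope² = x² + 7²
x = √(12² - 7²) = √95
dx/dt = (rope/x) · d(rope)/dt = (12/√95) · (-1) = -12√95/95 m/s
The boat approaches at 12√95/95 ≈ 1.231 m/s.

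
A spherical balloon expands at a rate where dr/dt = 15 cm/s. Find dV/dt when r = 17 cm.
17340π cm³/s

V = (4/3)πr³
dV/dt = dV/dr · dr/dt = 4πr² · 15
At r = 17: dV/dt = 17340π cm³/s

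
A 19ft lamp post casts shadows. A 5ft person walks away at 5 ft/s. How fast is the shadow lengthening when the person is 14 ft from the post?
25/14 ft/s

By similar triangles: 19/(x+s) = 5/s
Solving: s = 5x/14
ds/dt = 5/14 · dx/dt = 5/14 · 5 = 25/14 ft/s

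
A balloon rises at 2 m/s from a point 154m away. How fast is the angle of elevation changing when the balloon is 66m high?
0.010972 rad/s

tan(θ) = y/154
sec²(θ) · dθ/dt = (1/154) · dy/dt
dθ/dt = cos²(θ)/154 · 2 = 154/(154² + 66²) · 2
dθ/dt = 0.010972 rad/s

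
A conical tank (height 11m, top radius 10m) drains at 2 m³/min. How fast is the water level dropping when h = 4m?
121/(800π) ≈ 0.04814 m/min

r/h = 10/11, so r = (10/11)h
V = (1/3)πr²h = (1/3)π((10/11)h)²h = (100/363)πh³
dV/dh = (100/121)πh²
dh/dt = (dV/dt)/(dV/dh) = -2/((100/121)π·4²) = -121/(800π) m/min
The level is dropping at 121/(800π) ≈ 0.04814 m/min.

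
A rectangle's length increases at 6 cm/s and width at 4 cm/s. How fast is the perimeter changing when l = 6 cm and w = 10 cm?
20 cm/s

P = 2(l + w)
dP/dt = 2(dl/dt + dw/dt) = 2(6 + 4) = 20 cm/s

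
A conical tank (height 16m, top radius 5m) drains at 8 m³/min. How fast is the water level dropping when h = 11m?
2048/(3025π) ≈ 0.2155 m/min

r/h = 5/16, so r = (5/16)h
V = (1/3)πr²h = (1/3)π((5/16)h)²h = (25/768)πh³
dV/dh = (25/256)πh²
dh/dt = (dV/dt)/(dV/dh) = -8/((25/256)π·11²) = -2048/(3025π) m/min
The level is dropping at 2048/(3025π) ≈ 0.2155 m/min.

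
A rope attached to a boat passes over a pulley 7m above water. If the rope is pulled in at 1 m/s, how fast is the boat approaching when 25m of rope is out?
25/24 ≈ 1.042 m/s

rope² = x² + 7²
x = √(25² - 7²) = 24
dx/dt = (rope/x) · d(rope)/dt = (25/24) · (-1) = -25/24 m/s
The boat approaches at 25/24 ≈ 1.042 m/s.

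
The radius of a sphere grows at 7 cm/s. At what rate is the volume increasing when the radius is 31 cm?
26908π cm³/s

V = (4/3)πr³
dV/dt = dV/dr · dr/dt = 4πr² · 7
At r = 31: dV/dt = 26908π cm³/s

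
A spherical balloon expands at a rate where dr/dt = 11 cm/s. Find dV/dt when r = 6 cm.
1584π cm³/s

V = (4/3)πr³
dV/dt = dV/dr · dr/dt = 4πr² · 11
At r = 6: dV/dt = 1584π cm³/s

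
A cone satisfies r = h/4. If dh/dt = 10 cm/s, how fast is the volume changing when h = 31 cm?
4805π/8 cm³/s

V = (1/3)π(h/4)²h = πh³/48
dV/dt = πh²/16 · 10
At h = 31: dV/dt = 4805π/8 cm³/s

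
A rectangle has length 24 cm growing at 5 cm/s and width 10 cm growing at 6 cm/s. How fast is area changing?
194 cm²/s

A = lw
dA/dt = w·dl/dt + l·dw/dt = 10·5 + 24·6 = 194 cm²/s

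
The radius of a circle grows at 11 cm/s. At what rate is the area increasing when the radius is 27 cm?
594π cm²/s

A = πr²
dA/dt = 2πr · dr/dt = 2π(27)(11) = 594π cm²/s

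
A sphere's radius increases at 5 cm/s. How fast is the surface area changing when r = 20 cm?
800π cm²/s

S = 4πr²
dS/dt = dS/dr · dr/dt = 8πr · 5
At r = 20: dS/dt = 800π cm²/s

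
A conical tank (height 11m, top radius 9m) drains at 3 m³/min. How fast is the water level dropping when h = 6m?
121/(972π) ≈ 0.03962 m/min

r/h = 9/11, so r = (9/11)h
V = (1/3)πr²h = (1/3)π((9/11)h)²h = (27/121)πh³
dV/dh = (81/121)πh²
dh/dt = (dV/dt)/(dV/dh) = -3/((81/121)π·6²) = -121/(972π) m/min
The level is dropping at 121/(972π) ≈ 0.03962 m/min.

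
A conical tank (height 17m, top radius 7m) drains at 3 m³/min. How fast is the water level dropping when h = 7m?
867/(2401π) ≈ 0.1149 m/min

r/h = 7/17, so r = (7/17)h
V = (1/3)πr²h = (1/3)π((7/17)h)²h = (49/867)πh³
dV/dh = (49/289)πh²
dh/dt = (dV/dt)/(dV/dh) = -3/((49/289)π·7²) = -867/(2401π) m/min
The level is dropping at 867/(2401π) ≈ 0.1149 m/min.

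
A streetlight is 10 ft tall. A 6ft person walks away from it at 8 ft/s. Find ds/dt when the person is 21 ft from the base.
12 ft/s

By similar triangles: 10/(x+s) = 6/s
Solving: s = 6x/4
ds/dt = 6/4 · dx/dt = 3/2 · 8 = 12 ft/s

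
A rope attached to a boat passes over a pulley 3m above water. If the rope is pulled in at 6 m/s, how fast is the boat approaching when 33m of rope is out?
11√30/10 ≈ 6.025 m/s

rope² = x² + 3²
x = √(33² - 3²) = 6√30
dx/dt = (rope/x) · d(rope)/dt = (33/(6√30)) · (-6) = -11√30/10 m/s
The boat approaches at 11√30/10 ≈ 6.025 m/s.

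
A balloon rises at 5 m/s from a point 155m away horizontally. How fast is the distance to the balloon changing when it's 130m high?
130√1637/1637 ≈ 3.213 m/s

z² = 155² + y²
z = √(155² + 130²) = 5√1637
dz/dt = y/z · dy/dt = 130/(5√1637) · 5 = 130√1637/1637 ≈ 3.213 m/s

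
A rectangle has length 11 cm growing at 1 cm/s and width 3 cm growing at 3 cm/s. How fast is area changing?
36 cm²/s

A = lw
dA/dt = w·dl/dt + l·dw/dt = 3·1 + 11·3 = 36 cm²/s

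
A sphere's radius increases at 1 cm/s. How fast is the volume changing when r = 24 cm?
2304π cm³/s

V = (4/3)πr³
dV/dt = dV/dr · dr/dt = 4πr² · 1
At r = 24: dV/dt = 2304π cm³/s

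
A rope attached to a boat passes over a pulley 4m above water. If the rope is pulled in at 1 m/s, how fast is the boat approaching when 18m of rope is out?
9√77/77 ≈ 1.026 m/s

rope² = x² + 4²
x = √(18² - 4²) = 2√77
dx/dt = (rope/x) · d(rope)/dt = (18/(2√77)) · (-1) = -9√77/77 m/s
The boat approaches at 9√77/77 ≈ 1.026 m/s.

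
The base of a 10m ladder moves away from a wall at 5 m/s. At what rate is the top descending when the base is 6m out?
15/4 = 3.75 m/s

x² + y² = 10²
2x·dx/dt + 2y·dy/dt = 0
dy/dt = -x/y · dx/dt = -6/8 · 5 = -15/4 m/s
The top is descending at 15/4 = 3.75 m/s.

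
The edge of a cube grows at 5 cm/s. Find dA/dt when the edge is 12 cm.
720 cm²/s

A = 6s²
dA/dt = 12s · ds/dt = 12·12·5 = 720 cm²/s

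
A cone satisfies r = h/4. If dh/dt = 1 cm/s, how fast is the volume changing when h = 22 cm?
121π/4 cm³/s

V = (1/3)π(h/4)²h = πh³/48
dV/dt = πh²/16 · 1
At h = 22: dV/dt = 121π/4 cm³/s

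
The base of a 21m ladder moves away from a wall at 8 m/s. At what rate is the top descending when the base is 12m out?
32√33/33 ≈ 5.57 m/s

x² + y² = 21²
2x·dx/dt + 2y·dy/dt = 0
dy/dt = -x/y · dx/dt = -12/(3√33) · 8 = -32√33/33 m/s
The top is descending at 32√33/33 ≈ 5.57 m/s.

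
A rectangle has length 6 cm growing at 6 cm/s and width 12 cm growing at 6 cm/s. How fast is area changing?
108 cm²/s

A = lw
dA/dt = w·dl/dt + l·dw/dt = 12·6 + 6·6 = 108 cm²/s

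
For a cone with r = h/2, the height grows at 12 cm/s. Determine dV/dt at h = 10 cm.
300π cm³/s

V = (1/3)π(h/2)²h = πh³/12
dV/dt = πh²/4 · 12
At h = 10: dV/dt = 300π cm³/s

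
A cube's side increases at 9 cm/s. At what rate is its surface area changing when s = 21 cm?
2268 cm²/s

A = 6s²
dA/dt = 12s · ds/dt = 12·21·9 = 2268 cm²/s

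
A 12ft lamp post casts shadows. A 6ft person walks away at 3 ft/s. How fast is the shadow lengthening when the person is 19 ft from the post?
3 ft/s

By similar triangles: 12/(x+s) = 6/s
Solving: s = 6x/6
ds/dt = 6/6 · dx/dt = 1 · 3 = 3 ft/s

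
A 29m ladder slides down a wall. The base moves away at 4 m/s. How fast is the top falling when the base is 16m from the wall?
64√65/195 ≈ 2.646 m/s

x² + y² = 29²
2x·dx/dt + 2y·dy/dt = 0
dy/dt = -x/y · dx/dt = -16/(3√65) · 4 = -64√65/195 m/s
The top is descending at 64√65/195 ≈ 2.646 m/s.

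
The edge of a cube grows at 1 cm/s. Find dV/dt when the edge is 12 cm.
432 cm³/s

V = s³
dV/dt = 3s² · ds/dt = 3·12²·1 = 432 cm³/s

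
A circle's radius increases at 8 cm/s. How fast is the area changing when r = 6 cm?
96π cm²/s

A = πr²
dA/dt = 2πr · dr/dt = 2π(6)(8) = 96π cm²/s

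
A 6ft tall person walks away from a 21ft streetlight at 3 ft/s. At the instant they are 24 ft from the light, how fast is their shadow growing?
6/5 ft/s

By similar triangles: 21/(x+s) = 6/s
Solving: s = 6x/15
ds/dt = 6/15 · dx/dt = 2/5 · 3 = 6/5 ft/s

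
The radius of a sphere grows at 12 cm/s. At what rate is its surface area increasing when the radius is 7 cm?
672π cm²/s

S = 4πr²
dS/dt = dS/dr · dr/dt = 8πr · 12
At r = 7: dS/dt = 672π cm²/s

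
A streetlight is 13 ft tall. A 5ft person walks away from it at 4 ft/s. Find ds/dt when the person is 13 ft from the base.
5/2 ft/s

By similar triangles: 13/(x+s) = 5/s
Solving: s = 5x/8
ds/dt = 5/8 · dx/dt = 5/8 · 4 = 5/2 ft/s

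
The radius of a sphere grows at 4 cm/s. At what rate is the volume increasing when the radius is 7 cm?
784π cm³/s

V = (4/3)πr³
dV/dt = dV/dr · dr/dt = 4πr² · 4
At r = 7: dV/dt = 784π cm³/s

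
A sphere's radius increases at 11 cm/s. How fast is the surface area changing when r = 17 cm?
1496π cm²/s

S = 4πr²
dS/dt = dS/dr · dr/dt = 8πr · 11
At r = 17: dS/dt = 1496π cm²/s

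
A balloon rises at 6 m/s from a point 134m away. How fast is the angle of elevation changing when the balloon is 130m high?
0.023066 rad/s

tan(θ) = y/134
sec²(θ) · dθ/dt = (1/134) · dy/dt
dθ/dt = cos²(θ)/134 · 6 = 134/(134² + 130²) · 6
dθ/dt = 0.023066 rad/s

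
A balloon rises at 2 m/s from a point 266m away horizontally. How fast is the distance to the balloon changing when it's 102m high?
51√20290/10145 ≈ 0.7161 m/s

z² = 266² + y²
z = √(266² + 102²) = 2√20290
dz/dt = y/z · dy/dt = 102/(2√20290) · 2 = 51√20290/10145 ≈ 0.7161 m/s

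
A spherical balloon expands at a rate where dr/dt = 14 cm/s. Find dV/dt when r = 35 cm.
68600π cm³/s

V = (4/3)πr³
dV/dt = dV/dr · dr/dt = 4πr² · 14
At r = 35: dV/dt = 68600π cm³/s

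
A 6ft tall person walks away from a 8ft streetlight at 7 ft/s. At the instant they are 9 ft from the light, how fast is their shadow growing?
21 ft/s

By similar triangles: 8/(x+s) = 6/s
Solving: s = 6x/2
ds/dt = 6/2 · dx/dt = 3 · 7 = 21 ft/s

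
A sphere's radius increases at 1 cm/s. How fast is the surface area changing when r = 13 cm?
104π cm²/s

S = 4πr²
dS/dt = dS/dr · dr/dt = 8πr · 1
At r = 13: dS/dt = 104π cm²/s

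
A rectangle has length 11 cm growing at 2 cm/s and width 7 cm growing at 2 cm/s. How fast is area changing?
36 cm²/s

A = lw
dA/dt = w·dl/dt + l·dw/dt = 7·2 + 11·2 = 36 cm²/s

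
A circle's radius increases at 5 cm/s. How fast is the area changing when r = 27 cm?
270π cm²/s

A = πr²
dA/dt = 2πr · dr/dt = 2π(27)(5) = 270π cm²/s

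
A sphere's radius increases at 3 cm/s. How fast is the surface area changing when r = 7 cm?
168π cm²/s

S = 4πr²
dS/dt = dS/dr · dr/dt = 8πr · 3
At r = 7: dS/dt = 168π cm²/s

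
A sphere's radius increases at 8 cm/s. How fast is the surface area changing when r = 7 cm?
448π cm²/s

S = 4πr²
dS/dt = dS/dr · dr/dt = 8πr · 8
At r = 7: dS/dt = 448π cm²/s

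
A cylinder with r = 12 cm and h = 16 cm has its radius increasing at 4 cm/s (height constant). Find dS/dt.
320π cm²/s

S = 2πrh + 2πr² (lateral + bases)
dS/dt = (2πh + 4πr)·dr/dt = (2π·16 + 4π·12)·4
= 320π cm²/s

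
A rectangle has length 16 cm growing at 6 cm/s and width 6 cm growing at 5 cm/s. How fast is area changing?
116 cm²/s

A = lw
dA/dt = w·dl/dt + l·dw/dt = 6·6 + 16·5 = 116 cm²/s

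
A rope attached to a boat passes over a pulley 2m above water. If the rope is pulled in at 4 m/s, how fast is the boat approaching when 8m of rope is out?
16√15/15 ≈ 4.131 m/s

rope² = x² + 2²
x = √(8² - 2²) = 2√15
dx/dt = (rope/x) · d(rope)/dt = (8/(2√15)) · (-4) = -16√15/15 m/s
The boat approaches at 16√15/15 ≈ 4.131 m/s.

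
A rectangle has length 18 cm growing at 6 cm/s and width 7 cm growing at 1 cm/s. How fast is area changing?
60 cm²/s

A = lw
dA/dt = w·dl/dt + l·dw/dt = 7·6 + 18·1 = 60 cm²/s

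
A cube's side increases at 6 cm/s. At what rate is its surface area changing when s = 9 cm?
648 cm²/s

A = 6s²
dA/dt = 12s · ds/dt = 12·9·6 = 648 cm²/s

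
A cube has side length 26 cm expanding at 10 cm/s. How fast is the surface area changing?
3120 cm²/s

A = 6s²
dA/dt = 12s · ds/dt = 12·26·10 = 3120 cm²/s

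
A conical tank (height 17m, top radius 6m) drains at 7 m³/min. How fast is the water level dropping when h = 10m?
2023/(3600π) ≈ 0.1789 m/min

r/h = 6/17, so r = (6/17)h
V = (1/3)πr²h = (1/3)π((6/17)h)²h = (12/289)πh³
dV/dh = (36/289)πh²
dh/dt = (dV/dt)/(dV/dh) = -7/((36/289)π·10²) = -2023/(3600π) m/min
The level is dropping at 2023/(3600π) ≈ 0.1789 m/min.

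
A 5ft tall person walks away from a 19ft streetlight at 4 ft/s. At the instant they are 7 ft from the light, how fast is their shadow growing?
10/7 ft/s

By similar triangles: 19/(x+s) = 5/s
Solving: s = 5x/14
ds/dt = 5/14 · dx/dt = 5/14 · 4 = 10/7 ft/s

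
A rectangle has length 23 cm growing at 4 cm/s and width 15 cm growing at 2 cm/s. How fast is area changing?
106 cm²/s

A = lw
dA/dt = w·dl/dt + l·dw/dt = 15·4 + 23·2 = 106 cm²/s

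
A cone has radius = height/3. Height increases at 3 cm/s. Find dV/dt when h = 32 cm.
1024π/3 cm³/s

V = (1/3)π(h/3)²h = πh³/27
dV/dt = πh²/9 · 3
At h = 32: dV/dt = 1024π/3 cm³/s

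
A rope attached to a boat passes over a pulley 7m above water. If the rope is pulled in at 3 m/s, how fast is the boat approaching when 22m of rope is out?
22√435/145 ≈ 3.164 m/s

rope² = x² + 7²
x = √(22² - 7²) = √435
dx/dt = (rope/x) · d(rope)/dt = (22/√435) · (-3) = -22√435/145 m/s
The boat approaches at 22√435/145 ≈ 3.164 m/s.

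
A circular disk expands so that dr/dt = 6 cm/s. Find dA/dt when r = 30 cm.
360π cm²/s

A = πr²
dA/dt = 2πr · dr/dt = 2π(30)(6) = 360π cm²/s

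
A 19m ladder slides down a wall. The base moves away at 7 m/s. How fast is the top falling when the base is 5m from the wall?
5√21/12 ≈ 1.909 m/s

x² + y² = 19²
2x·dx/dt + 2y·dy/dt = 0
dy/dt = -x/y · dx/dt = -5/(4√21) · 7 = -5√21/12 m/s
The top is descending at 5√21/12 ≈ 1.909 m/s.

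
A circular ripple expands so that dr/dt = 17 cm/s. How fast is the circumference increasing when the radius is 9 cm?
34π cm/s

C = 2πr
dC/dt = 2π · dr/dt = 2π · 17 = 34π cm/s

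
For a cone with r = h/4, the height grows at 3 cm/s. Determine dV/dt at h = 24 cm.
108π cm³/s

V = (1/3)π(h/4)²h = πh³/48
dV/dt = πh²/16 · 3
At h = 24: dV/dt = 108π cm³/s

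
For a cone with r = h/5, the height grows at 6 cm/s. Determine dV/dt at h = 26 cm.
4056π/25 cm³/s

V = (1/3)π(h/5)²h = πh³/75
dV/dt = πh²/25 · 6
At h = 26: dV/dt = 4056π/25 cm³/s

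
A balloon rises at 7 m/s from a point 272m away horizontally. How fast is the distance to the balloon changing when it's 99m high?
693√83785/83785 ≈ 2.394 m/s

z² = 272² + y²
z = √(272² + 99²) = √83785
dz/dt = y/z · dy/dt = 99/√83785 · 7 = 693√83785/83785 ≈ 2.394 m/s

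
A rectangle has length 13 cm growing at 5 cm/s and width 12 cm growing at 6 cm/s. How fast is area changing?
138 cm²/s

A = lw
dA/dt = w·dl/dt + l·dw/dt = 12·5 + 13·6 = 138 cm²/s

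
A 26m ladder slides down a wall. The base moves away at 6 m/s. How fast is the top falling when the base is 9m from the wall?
54√595/595 ≈ 2.214 m/s

x² + y² = 26²
2x·dx/dt + 2y·dy/dt = 0
dy/dt = -x/y · dx/dt = -9/√595 · 6 = -54√595/595 m/s
The top is descending at 54√595/595 ≈ 2.214 m/s.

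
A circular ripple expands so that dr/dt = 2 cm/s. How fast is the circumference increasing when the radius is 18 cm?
4π cm/s

C = 2πr
dC/dt = 2π · dr/dt = 2π · 2 = 4π cm/s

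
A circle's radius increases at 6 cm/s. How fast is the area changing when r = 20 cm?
240π cm²/s

A = πr²
dA/dt = 2πr · dr/dt = 2π(20)(6) = 240π cm²/s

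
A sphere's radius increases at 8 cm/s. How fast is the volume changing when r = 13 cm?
5408π cm³/s

V = (4/3)πr³
dV/dt = dV/dr · dr/dt = 4πr² · 8
At r = 13: dV/dt = 5408π cm³/s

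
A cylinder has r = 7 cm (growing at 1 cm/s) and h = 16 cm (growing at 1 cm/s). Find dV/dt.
273π cm³/s

V = πr²h
dV/dt = 2πrh·dr/dt + πr²·dh/dt
= 2π(7)(16)(1) + π(7)²(1)
= 273π cm³/s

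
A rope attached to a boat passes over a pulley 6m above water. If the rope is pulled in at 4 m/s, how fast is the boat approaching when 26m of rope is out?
13√10/10 ≈ 4.111 m/s

rope² = x² + 6²
x = √(26² - 6²) = 8√10
dx/dt = (rope/x) · d(rope)/dt = (26/(8√10)) · (-4) = -13√10/10 m/s
The boat approaches at 13√10/10 ≈ 4.111 m/s.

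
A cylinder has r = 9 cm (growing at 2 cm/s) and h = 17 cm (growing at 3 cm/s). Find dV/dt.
855π cm³/s

V = πr²h
dV/dt = 2πrh·dr/dt + πr²·dh/dt
= 2π(9)(17)(2) + π(9)²(3)
= 855π cm³/s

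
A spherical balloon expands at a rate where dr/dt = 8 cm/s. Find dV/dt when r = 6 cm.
1152π cm³/s

V = (4/3)πr³
dV/dt = dV/dr · dr/dt = 4πr² · 8
At r = 6: dV/dt = 1152π cm³/s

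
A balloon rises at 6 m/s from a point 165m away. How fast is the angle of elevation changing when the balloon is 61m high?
0.031991 rad/s

tan(θ) = y/165
sec²(θ) · dθ/dt = (1/165) · dy/dt
dθ/dt = cos²(θ)/165 · 6 = 165/(165² + 61²) · 6
dθ/dt = 0.031991 rad/s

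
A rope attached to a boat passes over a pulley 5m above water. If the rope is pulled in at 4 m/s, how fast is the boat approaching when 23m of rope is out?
23√14/21 ≈ 4.098 m/s

rope² = x² + 5²
x = √(23² - 5²) = 6√14
dx/dt = (rope/x) · d(rope)/dt = (23/(6√14)) · (-4) = -23√14/21 m/s
The boat approaches at 23√14/21 ≈ 4.098 m/s.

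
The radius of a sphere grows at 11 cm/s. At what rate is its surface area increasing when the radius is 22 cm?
1936π cm²/s

S = 4πr²
dS/dt = dS/dr · dr/dt = 8πr · 11
At r = 22: dS/dt = 1936π cm²/s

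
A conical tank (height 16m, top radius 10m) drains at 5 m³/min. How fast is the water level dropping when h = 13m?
64/(845π) ≈ 0.02411 m/min

r/h = 10/16, so r = (5/8)h
V = (1/3)πr²h = (1/3)π((5/8)h)²h = (25/192)πh³
dV/dh = (25/64)πh²
dh/dt = (dV/dt)/(dV/dh) = -5/((25/64)π·13²) = -64/(845π) m/min
The level is dropping at 64/(845π) ≈ 0.02411 m/min.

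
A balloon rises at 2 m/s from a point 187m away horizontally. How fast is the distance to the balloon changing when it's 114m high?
228√47965/47965 ≈ 1.041 m/s

z² = 187² + y²
z = √(187² + 114²) = √47965
dz/dt = y/z · dy/dt = 114/√47965 · 2 = 228√47965/47965 ≈ 1.041 m/s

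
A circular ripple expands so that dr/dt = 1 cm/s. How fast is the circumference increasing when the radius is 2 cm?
2π cm/s

C = 2πr
dC/dt = 2π · dr/dt = 2π · 1 = 2π cm/s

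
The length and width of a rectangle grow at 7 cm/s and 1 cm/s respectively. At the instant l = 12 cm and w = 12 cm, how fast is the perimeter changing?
16 cm/s

P = 2(l + w)
dP/dt = 2(dl/dt + dw/dt) = 2(7 + 1) = 16 cm/s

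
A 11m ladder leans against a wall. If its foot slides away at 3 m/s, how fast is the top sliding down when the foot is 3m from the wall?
9√7/28 ≈ 0.8504 m/s

x² + y² = 11²
2x·dx/dt + 2y·dy/dt = 0
dy/dt = -x/y · dx/dt = -3/(4√7) · 3 = -9√7/28 m/s
The top is descending at 9√7/28 ≈ 0.8504 m/s.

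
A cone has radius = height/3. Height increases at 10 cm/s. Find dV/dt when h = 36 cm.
1440π cm³/s

V = (1/3)π(h/3)²h = πh³/27
dV/dt = πh²/9 · 10
At h = 36: dV/dt = 1440π cm³/s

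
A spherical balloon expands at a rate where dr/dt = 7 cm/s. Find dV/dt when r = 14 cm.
5488π cm³/s

V = (4/3)πr³
dV/dt = dV/dr · dr/dt = 4πr² · 7
At r = 14: dV/dt = 5488π cm³/s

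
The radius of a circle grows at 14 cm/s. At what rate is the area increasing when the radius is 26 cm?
728π cm²/s

A = πr²
dA/dt = 2πr · dr/dt = 2π(26)(14) = 728π cm²/s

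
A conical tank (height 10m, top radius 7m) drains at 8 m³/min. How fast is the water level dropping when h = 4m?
50/(49π) ≈ 0.3248 m/min

r/h = 7/10, so r = (7/10)h
V = (1/3)πr²h = (1/3)π((7/10)h)²h = (49/300)πh³
dV/dh = (49/100)πh²
dh/dt = (dV/dt)/(dV/dh) = -8/((49/100)π·4²) = -50/(49π) m/min
The level is dropping at 50/(49π) ≈ 0.3248 m/min.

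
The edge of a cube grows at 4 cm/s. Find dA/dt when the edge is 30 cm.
1440 cm²/s

A = 6s²
dA/dt = 12s · ds/dt = 12·30·4 = 1440 cm²/s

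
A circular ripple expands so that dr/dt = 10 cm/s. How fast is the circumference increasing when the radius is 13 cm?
20π cm/s

C = 2πr
dC/dt = 2π · dr/dt = 2π · 10 = 20π cm/s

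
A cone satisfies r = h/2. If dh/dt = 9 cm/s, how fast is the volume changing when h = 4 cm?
36π cm³/s

V = (1/3)π(h/2)²h = πh³/12
dV/dt = πh²/4 · 9
At h = 4: dV/dt = 36π cm³/s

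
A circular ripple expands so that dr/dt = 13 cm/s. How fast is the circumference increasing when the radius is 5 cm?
26π cm/s

C = 2πr
dC/dt = 2π · dr/dt = 2π · 13 = 26π cm/s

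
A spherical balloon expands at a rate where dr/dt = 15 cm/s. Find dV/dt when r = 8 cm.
3840π cm³/s

V = (4/3)πr³
dV/dt = dV/dr · dr/dt = 4πr² · 15
At r = 8: dV/dt = 3840π cm³/s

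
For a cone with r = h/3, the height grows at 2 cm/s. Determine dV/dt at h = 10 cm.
200π/9 cm³/s

V = (1/3)π(h/3)²h = πh³/27
dV/dt = πh²/9 · 2
At h = 10: dV/dt = 200π/9 cm³/s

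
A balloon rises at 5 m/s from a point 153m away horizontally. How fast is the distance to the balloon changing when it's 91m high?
91√31690/6338 ≈ 2.556 m/s

z² = 153² + y²
z = √(153² + 91²) = √31690
dz/dt = y/z · dy/dt = 91/√31690 · 5 = 91√31690/6338 ≈ 2.556 m/s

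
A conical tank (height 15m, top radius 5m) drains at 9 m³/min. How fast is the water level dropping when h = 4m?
81/(16π) ≈ 1.611 m/min

r/h = 5/15, so r = (1/3)h
V = (1/3)πr²h = (1/3)π((1/3)h)²h = (1/27)πh³
dV/dh = (1/9)πh²
dh/dt = (dV/dt)/(dV/dh) = -9/((1/9)π·4²) = -81/(16π) m/min
The level is dropping at 81/(16π) ≈ 1.611 m/min.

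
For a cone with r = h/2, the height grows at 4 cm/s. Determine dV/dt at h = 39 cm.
1521π cm³/s

V = (1/3)π(h/2)²h = πh³/12
dV/dt = πh²/4 · 4
At h = 39: dV/dt = 1521π cm³/s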